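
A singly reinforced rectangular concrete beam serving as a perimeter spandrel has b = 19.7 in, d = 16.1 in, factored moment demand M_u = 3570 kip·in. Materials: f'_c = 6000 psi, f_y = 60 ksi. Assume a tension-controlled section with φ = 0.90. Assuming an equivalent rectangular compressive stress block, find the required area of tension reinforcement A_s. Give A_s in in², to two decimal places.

M_n = M_u/φ = 3570/0.90 = 3966.67 kip·in.
From M_n = 0.85 f'_c a b (d − a/2):
a = d − √(d² − 2M_n/(0.85 f'_c b)) = 16.1 − √(16.1² − 2 × 3966.67/(0.85 × 6 × 19.7)) = 2.674 in.
A_s = 0.85 f'_c a b / f_y = 0.85 × 6 × 2.674 × 19.7 / 60 = 4.478 in².

A_s ≈ 4.48 in²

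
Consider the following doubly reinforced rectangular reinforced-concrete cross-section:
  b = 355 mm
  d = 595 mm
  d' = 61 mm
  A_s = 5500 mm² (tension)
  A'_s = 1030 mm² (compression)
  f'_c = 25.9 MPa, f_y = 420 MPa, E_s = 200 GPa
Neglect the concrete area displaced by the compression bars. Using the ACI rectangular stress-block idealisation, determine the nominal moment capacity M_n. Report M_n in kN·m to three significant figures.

M_n ≈ 1120 kN·m

Assume both tension and compression steel yield.
Net tension couple steel: A_s − A'_s = 4470 mm².
a = (A_s − A'_s) f_y / (0.85 f'_c b) = 1877400/(0.85 × 25.9 × 355) = 240.22 mm.
c = a/β₁ = 240.22/0.85 = 282.61 mm; ε'_s = 0.003(c − d')/c = 0.0024 ≥ f_y/E_s = 0.0021, so compression steel does yield.
M_n = (A_s − A'_s) f_y (d − a/2) + A'_s f_y (d − d') = [1877400 × (595 − 120.11) + 432600 × (595 − 61)] × 10⁻⁶ = 891.56 + 231.01 = 1122.57 kN·m.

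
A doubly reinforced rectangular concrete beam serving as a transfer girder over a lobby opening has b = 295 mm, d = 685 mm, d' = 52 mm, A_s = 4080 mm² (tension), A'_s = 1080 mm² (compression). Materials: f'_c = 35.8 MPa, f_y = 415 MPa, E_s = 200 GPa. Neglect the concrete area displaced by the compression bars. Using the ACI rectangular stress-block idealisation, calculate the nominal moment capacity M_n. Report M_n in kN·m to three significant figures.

M_n ≈ 1050 kN·m

Assume both tension and compression steel yield.
Net tension couple steel: A_s − A'_s = 3000 mm².
a = (A_s − A'_s) f_y / (0.85 f'_c b) = 1245000/(0.85 × 35.8 × 295) = 138.69 mm.
c = a/β₁ = 138.69/0.794 = 174.67 mm; ε'_s = 0.003(c − d')/c = 0.0021 ≥ f_y/E_s = 0.0021, so compression steel does yield.
M_n = (A_s − A'_s) f_y (d − a/2) + A'_s f_y (d − d') = [1245000 × (685 − 69.345) + 448200 × (685 − 52)] × 10⁻⁶ = 766.49 + 283.71 = 1050.20 kN·m.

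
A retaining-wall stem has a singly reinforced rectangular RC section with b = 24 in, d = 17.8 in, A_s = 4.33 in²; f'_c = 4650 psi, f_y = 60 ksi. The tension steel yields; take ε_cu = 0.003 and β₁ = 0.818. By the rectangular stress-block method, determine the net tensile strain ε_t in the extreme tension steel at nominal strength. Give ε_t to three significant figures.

ε_t ≈ 0.0129

a = A_s f_y/(0.85 f'_c b) = 2.739 in.
β₁ = 0.818, so c = a/β₁ = 2.739/0.818 = 3.348 in.
From the linear strain diagram with ε_cu = 0.003: ε_t = 0.003 (d − c)/c = 0.003 × (17.8 − 3.348)/3.348 = 0.0129.
Since ε_t ≥ 0.005, the section is tension-controlled.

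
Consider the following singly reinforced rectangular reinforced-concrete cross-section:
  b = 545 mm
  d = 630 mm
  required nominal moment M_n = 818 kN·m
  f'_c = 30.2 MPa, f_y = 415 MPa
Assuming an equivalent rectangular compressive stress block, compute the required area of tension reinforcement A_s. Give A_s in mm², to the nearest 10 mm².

With M_n = 0.85 f'_c a b (d − a/2), solve the quadratic for a:
a = d − √(d² − 2M_n/(0.85 f'_c b)) = 630 − √(630² − 2 × 818×10⁶/(0.85 × 30.2 × 545)) = 100.89 mm.
A_s = 0.85 f'_c a b / f_y = 0.85 × 30.2 × 100.89 × 545 / 415 = 3401.1 mm².

A_s ≈ 3400 mm²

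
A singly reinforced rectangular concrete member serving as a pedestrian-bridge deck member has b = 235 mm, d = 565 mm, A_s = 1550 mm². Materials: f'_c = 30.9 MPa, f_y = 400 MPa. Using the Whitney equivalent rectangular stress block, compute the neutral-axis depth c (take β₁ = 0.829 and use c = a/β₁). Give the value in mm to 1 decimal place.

c ≈ 121.2 mm

T = A_s f_y = 1550 × 400 = 620000 N = 620 kN.
Setting C = 0.85 f'_c a b equal to T: a = 620000/(0.85 × 30.9 × 235) = 100.449 mm.
With β₁ = 0.829, c = a/β₁ = 100.449/0.829 = 121.2 mm.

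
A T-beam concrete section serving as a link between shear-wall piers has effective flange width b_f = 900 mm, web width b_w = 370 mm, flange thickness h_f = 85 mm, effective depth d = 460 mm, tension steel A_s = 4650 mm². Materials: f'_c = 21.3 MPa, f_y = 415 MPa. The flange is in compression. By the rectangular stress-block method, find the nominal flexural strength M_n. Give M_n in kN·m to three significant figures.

Tension: T = A_s f_y = 4650 × 415 = 1929750 N.
Try a within the flange: a = T/(0.85 f'_c b_f) = 1929750/(0.85 × 21.3 × 900) = 118.43 mm.
a = 118.43 > h_f = 85 mm: the block extends into the web. Split into flange-overhang and web parts.
C_f = 0.85 f'_c (b_f − b_w) h_f = 0.85 × 21.3 × (900 − 370) × 85 = 815630 N.
Remaining web compression depth: a_w = (T − C_f)/(0.85 f'_c b_w) = (1929750 − 815630)/(0.85 × 21.3 × 370) = 166.32 mm.
M_n = C_f(d − h_f/2) + (T − C_f)(d − a_w/2) = 815630 × (460 − 42.5) + 1114120 × (460 − 83.16) = 340.53 + 419.84 = 760.37 × 10⁶ N·mm.
M_n = 760.37 kN·m.

M_n ≈ 760 kN·m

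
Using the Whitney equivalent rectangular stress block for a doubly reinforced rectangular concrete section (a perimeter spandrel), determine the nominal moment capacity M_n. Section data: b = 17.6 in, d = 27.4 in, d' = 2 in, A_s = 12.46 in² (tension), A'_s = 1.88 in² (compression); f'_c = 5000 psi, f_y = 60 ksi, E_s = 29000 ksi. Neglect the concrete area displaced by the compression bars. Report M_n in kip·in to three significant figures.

Assume both steels yield.
a = (A_s − A'_s) f_y/(0.85 f'_c b) = (12.46 − 1.88) × 60/(0.85 × 5 × 17.6) = 8.487 in.
c = a/β₁ = 8.487/0.8 = 10.609 in; ε'_s = 0.003(c − d')/c = 0.0024 ≥ ε_y = 0.0021, so the compression steel yields.
M_n = (A_s − A'_s) f_y (d − a/2) + A'_s f_y (d − d') = 634.8 × (27.4 − 4.2435) + 112.8 × (27.4 − 2) = 14699.7 + 2865.1 = 17564.8 kip·in.

M_n ≈ 17600 kip·in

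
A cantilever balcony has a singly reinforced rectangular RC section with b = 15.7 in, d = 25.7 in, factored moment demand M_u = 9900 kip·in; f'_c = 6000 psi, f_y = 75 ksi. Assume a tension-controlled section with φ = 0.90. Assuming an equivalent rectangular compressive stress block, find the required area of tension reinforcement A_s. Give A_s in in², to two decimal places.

A_s ≈ 6.47 in²

M_n = M_u/φ = 9900/0.90 = 11000 kip·in.
From M_n = 0.85 f'_c a b (d − a/2):
a = d − √(d² − 2M_n/(0.85 f'_c b)) = 25.7 − √(25.7² − 2 × 11000/(0.85 × 6 × 15.7)) = 6.060 in.
A_s = 0.85 f'_c a b / f_y = 0.85 × 6 × 6.060 × 15.7 / 75 = 6.470 in².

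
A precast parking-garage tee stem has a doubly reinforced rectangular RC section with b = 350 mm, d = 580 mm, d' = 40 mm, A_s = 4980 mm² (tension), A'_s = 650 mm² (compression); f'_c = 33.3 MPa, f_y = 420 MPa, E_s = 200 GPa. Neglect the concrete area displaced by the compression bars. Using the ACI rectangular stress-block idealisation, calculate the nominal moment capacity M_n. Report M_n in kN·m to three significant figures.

Assume both tension and compression steel yield.
Net tension couple steel: A_s − A'_s = 4330 mm².
a = (A_s − A'_s) f_y / (0.85 f'_c b) = 1818600/(0.85 × 33.3 × 350) = 183.57 mm.
c = a/β₁ = 183.57/0.812 = 226.07 mm; ε'_s = 0.003(c − d')/c = 0.0025 ≥ f_y/E_s = 0.0021, so compression steel does yield.
M_n = (A_s − A'_s) f_y (d − a/2) + A'_s f_y (d − d') = [1818600 × (580 − 91.785) + 273000 × (580 − 40)] × 10⁻⁶ = 887.87 + 147.42 = 1035.29 kN·m.

M_n ≈ 1040 kN·m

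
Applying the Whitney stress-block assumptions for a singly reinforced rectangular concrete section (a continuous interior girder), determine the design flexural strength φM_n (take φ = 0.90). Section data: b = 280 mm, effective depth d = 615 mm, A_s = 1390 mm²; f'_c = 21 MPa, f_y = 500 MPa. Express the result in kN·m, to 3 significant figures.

T = A_s f_y = 1390 × 500 = 695000 N = 695 kN.
From C = T: a = T/(0.85 f'_c b) = 695000/(0.85 × 21 × 280) = 139.06 mm.
M_n = T(d − a/2) = 695 kN × (615 − 69.53) mm = 379.10 kN·m.
φM_n = 0.90 × 379.10 = 341.19 kN·m.

φM_n ≈ 341 kN·m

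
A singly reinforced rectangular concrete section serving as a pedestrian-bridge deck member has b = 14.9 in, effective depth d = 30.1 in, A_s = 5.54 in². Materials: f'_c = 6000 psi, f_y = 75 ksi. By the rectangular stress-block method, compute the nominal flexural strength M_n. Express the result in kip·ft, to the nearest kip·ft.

M_n ≈ 948 kip·ft

T = A_s f_y = 5.54 × 75 = 415.5 kips.
a = T/(0.85 f'_c b) = 415.5/(0.85 × 6 × 14.9) = 5.468 in.
M_n = T(d − a/2) = 415.5 × (30.1 − 2.734) = 11370.6 kip·in = 11370.6/12 = 947.55 kip·ft.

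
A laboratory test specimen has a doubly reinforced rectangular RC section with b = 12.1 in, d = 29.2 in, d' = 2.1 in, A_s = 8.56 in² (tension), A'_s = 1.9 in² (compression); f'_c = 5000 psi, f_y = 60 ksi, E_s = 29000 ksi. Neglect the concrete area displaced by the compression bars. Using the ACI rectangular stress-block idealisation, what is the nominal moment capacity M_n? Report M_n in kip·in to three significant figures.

Assume both steels yield.
a = (A_s − A'_s) f_y/(0.85 f'_c b) = (8.56 − 1.9) × 60/(0.85 × 5 × 12.1) = 7.771 in.
c = a/β₁ = 7.771/0.8 = 9.714 in; ε'_s = 0.003(c − d')/c = 0.0024 ≥ ε_y = 0.0021, so the compression steel yields.
M_n = (A_s − A'_s) f_y (d − a/2) + A'_s f_y (d − d') = 399.6 × (29.2 − 3.8855) + 114 × (29.2 − 2.1) = 10115.7 + 3089.4 = 13205.1 kip·in.

M_n ≈ 13200 kip·in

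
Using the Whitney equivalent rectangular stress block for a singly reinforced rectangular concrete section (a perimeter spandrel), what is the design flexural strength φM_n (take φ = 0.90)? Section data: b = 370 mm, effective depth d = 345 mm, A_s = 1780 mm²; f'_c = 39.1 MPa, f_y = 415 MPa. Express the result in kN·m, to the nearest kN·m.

T = A_s f_y = 1780 × 415 = 738700 N = 738.7 kN.
From C = T: a = T/(0.85 f'_c b) = 738700/(0.85 × 39.1 × 370) = 60.07 mm.
M_n = T(d − a/2) = 738.7 kN × (345 − 30.035) mm = 232.66 kN·m.
φM_n = 0.90 × 232.66 = 209.39 kN·m.

φM_n ≈ 209 kN·m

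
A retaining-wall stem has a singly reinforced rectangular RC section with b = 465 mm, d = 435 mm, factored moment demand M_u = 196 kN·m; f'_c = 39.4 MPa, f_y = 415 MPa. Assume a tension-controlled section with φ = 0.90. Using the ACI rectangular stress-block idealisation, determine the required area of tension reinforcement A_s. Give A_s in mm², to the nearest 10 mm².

A_s ≈ 1250 mm²

M_n = M_u/φ = 196/0.90 = 217.778 kN·m.
With M_n = 0.85 f'_c a b (d − a/2), solve the quadratic for a:
a = d − √(d² − 2M_n/(0.85 f'_c b)) = 435 − √(435² − 2 × 217.778×10⁶/(0.85 × 39.4 × 465)) = 33.43 mm.
A_s = 0.85 f'_c a b / f_y = 0.85 × 39.4 × 33.43 × 465 / 415 = 1254.5 mm².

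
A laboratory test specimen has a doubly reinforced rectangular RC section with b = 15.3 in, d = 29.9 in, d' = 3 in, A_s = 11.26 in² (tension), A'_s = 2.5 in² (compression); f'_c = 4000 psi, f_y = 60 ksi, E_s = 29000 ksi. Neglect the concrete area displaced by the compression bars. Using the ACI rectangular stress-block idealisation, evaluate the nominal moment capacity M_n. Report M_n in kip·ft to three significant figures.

Assume both steels yield.
a = (A_s − A'_s) f_y/(0.85 f'_c b) = (11.26 − 2.5) × 60/(0.85 × 4 × 15.3) = 10.104 in.
c = a/β₁ = 10.104/0.85 = 11.887 in; ε'_s = 0.003(c − d')/c = 0.0022 ≥ ε_y = 0.0021, so the compression steel yields.
M_n = (A_s − A'_s) f_y (d − a/2) + A'_s f_y (d − d') = 525.6 × (29.9 − 5.052) + 150 × (29.9 − 3) = 13060.1 + 4035.0 = 17095.1 kip·in = 17095.1/12 = 1424.59 kip·ft.

M_n ≈ 1420 kip·ft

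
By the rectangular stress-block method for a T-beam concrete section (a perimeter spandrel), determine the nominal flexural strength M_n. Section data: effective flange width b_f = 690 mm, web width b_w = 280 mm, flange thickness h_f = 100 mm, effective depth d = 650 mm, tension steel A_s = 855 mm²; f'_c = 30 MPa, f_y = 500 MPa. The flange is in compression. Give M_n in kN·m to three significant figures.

Tension: T = A_s f_y = 855 × 500 = 427500 N.
Try a within the flange: a = T/(0.85 f'_c b_f) = 427500/(0.85 × 30 × 690) = 24.30 mm.
Since a = 24.30 ≤ h_f = 100 mm, the stress block lies entirely in the flange; analyse as a rectangular beam of width b_f.
M_n = T(d − a/2) = 427500 × (650 − 12.15) = 272.68 × 10⁶ N·mm.
M_n = 272.68 kN·m.

M_n ≈ 273 kN·m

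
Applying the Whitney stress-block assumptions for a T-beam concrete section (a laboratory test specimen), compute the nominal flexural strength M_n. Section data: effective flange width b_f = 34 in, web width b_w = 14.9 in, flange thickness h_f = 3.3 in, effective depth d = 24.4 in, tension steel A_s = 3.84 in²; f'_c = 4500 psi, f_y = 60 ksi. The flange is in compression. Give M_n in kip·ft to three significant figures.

Tension: T = A_s f_y = 3.84 × 60 = 230.4 kips.
Try a within the flange: a = T/(0.85 f'_c b_f) = 230.4/(0.85 × 4.5 × 34) = 1.772 in.
Since a = 1.772 ≤ h_f = 3.3 in, the stress block lies entirely in the flange; analyse as a rectangular beam of width b_f.
M_n = T(d − a/2) = 230.4 × (24.4 − 0.886) = 5417.6 kip·in.
M_n = 5417.6/12 = 451.47 kip·ft.

M_n ≈ 451 kip·ft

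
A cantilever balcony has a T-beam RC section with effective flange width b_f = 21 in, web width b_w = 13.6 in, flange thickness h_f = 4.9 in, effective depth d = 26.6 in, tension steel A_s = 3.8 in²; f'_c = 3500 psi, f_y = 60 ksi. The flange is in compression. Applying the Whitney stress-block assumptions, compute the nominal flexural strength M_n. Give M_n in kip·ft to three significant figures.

Tension: T = A_s f_y = 3.8 × 60 = 228 kips.
Try a within the flange: a = T/(0.85 f'_c b_f) = 228/(0.85 × 3.5 × 21) = 3.649 in.
Since a = 3.649 ≤ h_f = 4.9 in, the stress block lies entirely in the flange; analyse as a rectangular beam of width b_f.
M_n = T(d − a/2) = 228 × (26.6 − 1.8245) = 5648.8 kip·in.
M_n = 5648.8/12 = 470.73 kip·ft.

M_n ≈ 471 kip·ft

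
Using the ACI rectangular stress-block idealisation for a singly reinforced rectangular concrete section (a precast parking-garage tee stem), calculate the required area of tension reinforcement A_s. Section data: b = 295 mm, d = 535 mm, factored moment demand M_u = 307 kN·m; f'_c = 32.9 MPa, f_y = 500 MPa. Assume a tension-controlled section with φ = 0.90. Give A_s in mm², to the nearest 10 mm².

A_s ≈ 1380 mm²

M_n = M_u/φ = 307/0.90 = 341.111 kN·m.
With M_n = 0.85 f'_c a b (d − a/2), solve the quadratic for a:
a = d − √(d² − 2M_n/(0.85 f'_c b)) = 535 − √(535² − 2 × 341.111×10⁶/(0.85 × 32.9 × 295)) = 83.86 mm.
A_s = 0.85 f'_c a b / f_y = 0.85 × 32.9 × 83.86 × 295 / 500 = 1383.6 mm².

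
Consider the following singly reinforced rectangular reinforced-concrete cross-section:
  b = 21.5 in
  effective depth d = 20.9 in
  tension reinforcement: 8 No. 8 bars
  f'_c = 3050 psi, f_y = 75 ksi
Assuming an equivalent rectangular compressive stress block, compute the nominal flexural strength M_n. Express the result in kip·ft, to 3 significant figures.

A_s = 8 × 0.79 = 6.32 in².
T = A_s f_y = 6.32 × 75 = 474 kips.
a = T/(0.85 f'_c b) = 474/(0.85 × 3.05 × 21.5) = 8.504 in.
M_n = T(d − a/2) = 474 × (20.9 − 4.252) = 7891.2 kip·in = 7891.2/12 = 657.60 kip·ft.

M_n ≈ 658 kip·ft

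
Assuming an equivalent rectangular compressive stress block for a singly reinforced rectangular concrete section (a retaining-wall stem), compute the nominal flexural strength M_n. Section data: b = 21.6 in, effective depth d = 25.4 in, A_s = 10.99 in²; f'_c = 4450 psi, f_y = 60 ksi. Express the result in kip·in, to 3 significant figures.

M_n ≈ 14100 kip·in

T = A_s f_y = 10.99 × 60 = 659.4 kips.
a = T/(0.85 f'_c b) = 659.4/(0.85 × 4.45 × 21.6) = 8.071 in.
M_n = T(d − a/2) = 659.4 × (25.4 − 4.0355) = 14087.8 kip·in.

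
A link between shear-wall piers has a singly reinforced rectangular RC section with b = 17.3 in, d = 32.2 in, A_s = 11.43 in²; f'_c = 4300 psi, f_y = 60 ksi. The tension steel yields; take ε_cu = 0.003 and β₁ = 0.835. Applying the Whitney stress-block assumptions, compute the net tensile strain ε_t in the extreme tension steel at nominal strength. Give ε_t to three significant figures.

ε_t ≈ 0.00444

a = A_s f_y/(0.85 f'_c b) = 10.846 in.
β₁ = 0.835, so c = a/β₁ = 10.846/0.835 = 12.989 in.
From the linear strain diagram with ε_cu = 0.003: ε_t = 0.003 (d − c)/c = 0.003 × (32.2 − 12.989)/12.989 = 0.00444.
ε_t is between 0.004 and 0.005 — transition zone.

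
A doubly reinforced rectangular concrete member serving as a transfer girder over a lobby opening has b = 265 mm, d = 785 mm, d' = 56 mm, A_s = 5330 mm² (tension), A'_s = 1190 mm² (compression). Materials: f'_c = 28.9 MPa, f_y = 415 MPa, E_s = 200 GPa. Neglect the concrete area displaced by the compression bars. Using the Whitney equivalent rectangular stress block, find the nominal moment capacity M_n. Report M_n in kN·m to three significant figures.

Assume both tension and compression steel yield.
Net tension couple steel: A_s − A'_s = 4140 mm².
a = (A_s − A'_s) f_y / (0.85 f'_c b) = 1718100/(0.85 × 28.9 × 265) = 263.93 mm.
c = a/β₁ = 263.93/0.844 = 312.71 mm; ε'_s = 0.003(c − d')/c = 0.0025 ≥ f_y/E_s = 0.0021, so compression steel does yield.
M_n = (A_s − A'_s) f_y (d − a/2) + A'_s f_y (d − d') = [1718100 × (785 − 131.965) + 493850 × (785 − 56)] × 10⁻⁶ = 1121.98 + 360.02 = 1482.00 kN·m.

M_n ≈ 1480 kN·m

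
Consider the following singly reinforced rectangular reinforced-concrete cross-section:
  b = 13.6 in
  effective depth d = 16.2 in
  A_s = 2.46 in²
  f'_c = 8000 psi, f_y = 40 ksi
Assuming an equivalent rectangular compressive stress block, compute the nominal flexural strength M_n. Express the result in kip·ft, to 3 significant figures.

T = A_s f_y = 2.46 × 40 = 98.4 kips.
a = T/(0.85 f'_c b) = 98.4/(0.85 × 8 × 13.6) = 1.064 in.
M_n = T(d − a/2) = 98.4 × (16.2 − 0.532) = 1541.7 kip·in = 1541.7/12 = 128.48 kip·ft.

M_n ≈ 128 kip·ft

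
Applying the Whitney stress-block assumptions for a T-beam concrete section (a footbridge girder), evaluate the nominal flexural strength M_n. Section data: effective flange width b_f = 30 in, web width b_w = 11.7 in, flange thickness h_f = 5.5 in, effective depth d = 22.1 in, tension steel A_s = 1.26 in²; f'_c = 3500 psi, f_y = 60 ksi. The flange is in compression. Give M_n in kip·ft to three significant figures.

Tension: T = A_s f_y = 1.26 × 60 = 75.6 kips.
Try a within the flange: a = T/(0.85 f'_c b_f) = 75.6/(0.85 × 3.5 × 30) = 0.847 in.
Since a = 0.847 ≤ h_f = 5.5 in, the stress block lies entirely in the flange; analyse as a rectangular beam of width b_f.
M_n = T(d − a/2) = 75.6 × (22.1 − 0.4235) = 1638.7 kip·in.
M_n = 1638.7/12 = 136.56 kip·ft.

M_n ≈ 137 kip·ft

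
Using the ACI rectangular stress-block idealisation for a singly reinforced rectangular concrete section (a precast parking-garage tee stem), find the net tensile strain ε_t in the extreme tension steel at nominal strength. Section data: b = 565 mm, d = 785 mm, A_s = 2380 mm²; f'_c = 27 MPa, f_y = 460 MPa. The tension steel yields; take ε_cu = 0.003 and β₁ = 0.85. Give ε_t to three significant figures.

a = A_s f_y/(0.85 f'_c b) = 84.43 mm.
β₁ = 0.85, so c = a/β₁ = 84.43/0.85 = 99.33 mm.
From the linear strain diagram with ε_cu = 0.003: ε_t = 0.003 (d − c)/c = 0.003 × (785 − 99.33)/99.33 = 0.0207.
Since ε_t ≥ 0.005, the section is tension-controlled.

ε_t ≈ 0.0207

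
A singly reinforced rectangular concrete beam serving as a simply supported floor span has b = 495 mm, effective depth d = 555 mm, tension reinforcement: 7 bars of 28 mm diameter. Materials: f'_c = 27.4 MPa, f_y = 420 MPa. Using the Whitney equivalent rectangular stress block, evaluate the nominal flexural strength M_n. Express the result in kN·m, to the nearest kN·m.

A_s = 7 × 616 = 4312 mm².
T = A_s f_y = 4312 × 420 = 1811040 N = 1811.04 kN.
From C = T: a = T/(0.85 f'_c b) = 1811040/(0.85 × 27.4 × 495) = 157.09 mm.
M_n = T(d − a/2) = 1811.04 kN × (555 − 78.545) mm = 862.88 kN·m.

M_n ≈ 863 kN·m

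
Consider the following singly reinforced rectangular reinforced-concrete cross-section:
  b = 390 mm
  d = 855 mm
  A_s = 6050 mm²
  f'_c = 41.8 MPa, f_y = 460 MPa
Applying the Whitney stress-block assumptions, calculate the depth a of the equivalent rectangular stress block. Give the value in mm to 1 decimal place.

a ≈ 200.8 mm

T = A_s f_y = 6050 × 460 = 2783000 N = 2783 kN.
Setting C = 0.85 f'_c a b equal to T: a = 2783000/(0.85 × 41.8 × 390) = 200.8 mm.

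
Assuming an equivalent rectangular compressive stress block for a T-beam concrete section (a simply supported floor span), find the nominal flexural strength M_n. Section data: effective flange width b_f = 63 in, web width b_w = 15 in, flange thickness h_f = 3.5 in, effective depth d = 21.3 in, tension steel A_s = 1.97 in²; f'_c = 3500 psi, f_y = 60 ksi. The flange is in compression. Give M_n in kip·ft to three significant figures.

M_n ≈ 207 kip·ft

Tension: T = A_s f_y = 1.97 × 60 = 118.2 kips.
Try a within the flange: a = T/(0.85 f'_c b_f) = 118.2/(0.85 × 3.5 × 63) = 0.631 in.
Since a = 0.631 ≤ h_f = 3.5 in, the stress block lies entirely in the flange; analyse as a rectangular beam of width b_f.
M_n = T(d − a/2) = 118.2 × (21.3 − 0.3155) = 2480.4 kip·in.
M_n = 2480.4/12 = 206.70 kip·ft.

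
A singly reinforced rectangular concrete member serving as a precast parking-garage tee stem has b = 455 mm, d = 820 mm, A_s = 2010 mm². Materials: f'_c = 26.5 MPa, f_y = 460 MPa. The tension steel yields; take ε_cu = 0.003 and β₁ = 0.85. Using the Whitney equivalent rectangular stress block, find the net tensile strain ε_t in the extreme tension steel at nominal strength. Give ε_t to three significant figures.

a = A_s f_y/(0.85 f'_c b) = 90.21 mm.
β₁ = 0.85, so c = a/β₁ = 90.21/0.85 = 106.13 mm.
From the linear strain diagram with ε_cu = 0.003: ε_t = 0.003 (d − c)/c = 0.003 × (820 − 106.13)/106.13 = 0.0202.
Since ε_t ≥ 0.005, the section is tension-controlled.

ε_t ≈ 0.0202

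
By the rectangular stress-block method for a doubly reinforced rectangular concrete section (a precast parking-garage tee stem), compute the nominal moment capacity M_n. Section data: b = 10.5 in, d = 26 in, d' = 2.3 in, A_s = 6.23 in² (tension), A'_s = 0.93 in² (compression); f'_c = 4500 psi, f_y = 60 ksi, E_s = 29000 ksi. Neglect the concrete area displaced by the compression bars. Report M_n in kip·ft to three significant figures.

M_n ≈ 694 kip·ft

Assume both steels yield.
a = (A_s − A'_s) f_y/(0.85 f'_c b) = (6.23 − 0.93) × 60/(0.85 × 4.5 × 10.5) = 7.918 in.
c = a/β₁ = 7.918/0.825 = 9.598 in; ε'_s = 0.003(c − d')/c = 0.0023 ≥ ε_y = 0.0021, so the compression steel yields.
M_n = (A_s − A'_s) f_y (d − a/2) + A'_s f_y (d − d') = 318 × (26 − 3.959) + 55.8 × (26 − 2.3) = 7009.0 + 1322.5 = 8331.5 kip·in = 8331.5/12 = 694.29 kip·ft.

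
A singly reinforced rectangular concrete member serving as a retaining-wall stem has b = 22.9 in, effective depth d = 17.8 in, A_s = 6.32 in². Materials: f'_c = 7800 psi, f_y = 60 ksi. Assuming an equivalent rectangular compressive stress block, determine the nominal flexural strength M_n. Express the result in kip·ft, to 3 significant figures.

T = A_s f_y = 6.32 × 60 = 379.2 kips.
a = T/(0.85 f'_c b) = 379.2/(0.85 × 7.8 × 22.9) = 2.498 in.
M_n = T(d − a/2) = 379.2 × (17.8 − 1.249) = 6276.1 kip·in = 6276.1/12 = 523.01 kip·ft.

M_n ≈ 523 kip·ft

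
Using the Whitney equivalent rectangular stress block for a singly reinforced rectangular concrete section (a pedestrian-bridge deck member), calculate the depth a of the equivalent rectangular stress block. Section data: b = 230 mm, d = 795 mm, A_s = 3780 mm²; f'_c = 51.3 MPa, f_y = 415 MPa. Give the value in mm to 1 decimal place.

a ≈ 156.4 mm

T = A_s f_y = 3780 × 415 = 1568700 N = 1568.7 kN.
Setting C = 0.85 f'_c a b equal to T: a = 1568700/(0.85 × 51.3 × 230) = 156.4 mm.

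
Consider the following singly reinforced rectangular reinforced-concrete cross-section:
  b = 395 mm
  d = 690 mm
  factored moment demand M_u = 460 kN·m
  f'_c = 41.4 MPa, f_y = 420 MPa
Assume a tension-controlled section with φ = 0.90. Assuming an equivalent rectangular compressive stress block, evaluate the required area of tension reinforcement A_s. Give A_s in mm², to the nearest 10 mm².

M_n = M_u/φ = 460/0.90 = 511.111 kN·m.
With M_n = 0.85 f'_c a b (d − a/2), solve the quadratic for a:
a = d − √(d² − 2M_n/(0.85 f'_c b)) = 690 − √(690² − 2 × 511.111×10⁶/(0.85 × 41.4 × 395)) = 55.52 mm.
A_s = 0.85 f'_c a b / f_y = 0.85 × 41.4 × 55.52 × 395 / 420 = 1837.5 mm².

A_s ≈ 1840 mm²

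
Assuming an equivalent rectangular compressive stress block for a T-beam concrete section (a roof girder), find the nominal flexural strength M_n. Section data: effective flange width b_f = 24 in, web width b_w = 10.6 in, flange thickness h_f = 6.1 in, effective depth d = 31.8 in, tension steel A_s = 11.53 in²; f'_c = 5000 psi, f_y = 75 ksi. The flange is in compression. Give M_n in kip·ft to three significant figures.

Tension: T = A_s f_y = 11.53 × 75 = 864.75 kips.
Try a within the flange: a = T/(0.85 f'_c b_f) = 864.75/(0.85 × 5 × 24) = 8.478 in.
a = 8.478 > h_f = 6.1 in: the block extends into the web. Split into flange-overhang and web parts.
C_f = 0.85 f'_c (b_f − b_w) h_f = 0.85 × 5 × (24 − 10.6) × 6.1 = 347.4 kips.
Remaining web compression depth: a_w = (T − C_f)/(0.85 f'_c b_w) = (864.75 − 347.4)/(0.85 × 5 × 10.6) = 11.484 in.
M_n = C_f(d − h_f/2) + (T − C_f)(d − a_w/2) = 347.4 × (31.8 − 3.05) + 517.35 × (31.8 − 5.742) = 9987.8 + 13481.1 = 23468.9 kip·in.
M_n = 23468.9/12 = 1955.74 kip·ft.

M_n ≈ 1960 kip·ft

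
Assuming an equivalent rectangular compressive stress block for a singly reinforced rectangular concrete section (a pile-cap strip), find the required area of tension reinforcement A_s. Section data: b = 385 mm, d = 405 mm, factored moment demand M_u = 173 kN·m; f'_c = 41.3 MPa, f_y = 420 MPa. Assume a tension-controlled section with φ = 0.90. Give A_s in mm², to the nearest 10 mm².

M_n = M_u/φ = 173/0.90 = 192.222 kN·m.
With M_n = 0.85 f'_c a b (d − a/2), solve the quadratic for a:
a = d − √(d² − 2M_n/(0.85 f'_c b)) = 405 − √(405² − 2 × 192.222×10⁶/(0.85 × 41.3 × 385)) = 36.79 mm.
A_s = 0.85 f'_c a b / f_y = 0.85 × 41.3 × 36.79 × 385 / 420 = 1183.9 mm².

A_s ≈ 1180 mm²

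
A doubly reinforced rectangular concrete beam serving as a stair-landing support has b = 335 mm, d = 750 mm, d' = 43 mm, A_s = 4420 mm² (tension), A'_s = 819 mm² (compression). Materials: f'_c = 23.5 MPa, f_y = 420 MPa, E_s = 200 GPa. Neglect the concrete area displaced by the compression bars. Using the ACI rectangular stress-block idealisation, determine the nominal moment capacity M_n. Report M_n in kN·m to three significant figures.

M_n ≈ 1210 kN·m

Assume both tension and compression steel yield.
Net tension couple steel: A_s − A'_s = 3601 mm².
a = (A_s − A'_s) f_y / (0.85 f'_c b) = 1512420/(0.85 × 23.5 × 335) = 226.02 mm.
c = a/β₁ = 226.02/0.85 = 265.91 mm; ε'_s = 0.003(c − d')/c = 0.0025 ≥ f_y/E_s = 0.0021, so compression steel does yield.
M_n = (A_s − A'_s) f_y (d − a/2) + A'_s f_y (d − d') = [1512420 × (750 − 113.01) + 343980 × (750 − 43)] × 10⁻⁶ = 963.40 + 243.19 = 1206.59 kN·m.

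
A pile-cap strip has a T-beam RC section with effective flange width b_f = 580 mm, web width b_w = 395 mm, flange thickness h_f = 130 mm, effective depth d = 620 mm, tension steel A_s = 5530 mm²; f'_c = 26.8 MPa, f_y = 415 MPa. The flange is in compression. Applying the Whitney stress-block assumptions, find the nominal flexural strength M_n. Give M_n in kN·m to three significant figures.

Tension: T = A_s f_y = 5530 × 415 = 2294950 N.
Try a within the flange: a = T/(0.85 f'_c b_f) = 2294950/(0.85 × 26.8 × 580) = 173.70 mm.
a = 173.70 > h_f = 130 mm: the block extends into the web. Split into flange-overhang and web parts.
C_f = 0.85 f'_c (b_f − b_w) h_f = 0.85 × 26.8 × (580 − 395) × 130 = 547859 N.
Remaining web compression depth: a_w = (T − C_f)/(0.85 f'_c b_w) = (2294950 − 547859)/(0.85 × 26.8 × 395) = 194.16 mm.
M_n = C_f(d − h_f/2) + (T − C_f)(d − a_w/2) = 547859 × (620 − 65) + 1747091 × (620 − 97.08) = 304.06 + 913.59 = 1217.65 × 10⁶ N·mm.
M_n = 1217.65 kN·m.

M_n ≈ 1220 kN·m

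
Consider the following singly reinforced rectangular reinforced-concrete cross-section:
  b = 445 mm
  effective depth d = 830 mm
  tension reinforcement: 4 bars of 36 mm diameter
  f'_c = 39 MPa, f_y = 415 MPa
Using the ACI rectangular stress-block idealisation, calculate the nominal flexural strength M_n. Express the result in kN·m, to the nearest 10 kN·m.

M_n ≈ 1310 kN·m

A_s = 4 × 1018 = 4072 mm².
T = A_s f_y = 4072 × 415 = 1689880 N = 1689.88 kN.
From C = T: a = T/(0.85 f'_c b) = 1689880/(0.85 × 39 × 445) = 114.55 mm.
M_n = T(d − a/2) = 1689.88 kN × (830 − 57.275) mm = 1305.81 kN·m.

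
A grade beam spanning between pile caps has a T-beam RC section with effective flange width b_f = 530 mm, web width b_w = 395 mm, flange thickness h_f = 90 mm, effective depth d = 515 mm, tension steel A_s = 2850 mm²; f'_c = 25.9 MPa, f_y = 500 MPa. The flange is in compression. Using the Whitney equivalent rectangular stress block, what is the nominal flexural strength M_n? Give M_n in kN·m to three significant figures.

Tension: T = A_s f_y = 2850 × 500 = 1425000 N.
Try a within the flange: a = T/(0.85 f'_c b_f) = 1425000/(0.85 × 25.9 × 530) = 122.13 mm.
a = 122.13 > h_f = 90 mm: the block extends into the web. Split into flange-overhang and web parts.
C_f = 0.85 f'_c (b_f − b_w) h_f = 0.85 × 25.9 × (530 − 395) × 90 = 267482 N.
Remaining web compression depth: a_w = (T − C_f)/(0.85 f'_c b_w) = (1425000 − 267482)/(0.85 × 25.9 × 395) = 133.11 mm.
M_n = C_f(d − h_f/2) + (T − C_f)(d − a_w/2) = 267482 × (515 − 45) + 1157518 × (515 − 66.555) = 125.72 + 519.08 = 644.80 × 10⁶ N·mm.
M_n = 644.80 kN·m.

M_n ≈ 645 kN·m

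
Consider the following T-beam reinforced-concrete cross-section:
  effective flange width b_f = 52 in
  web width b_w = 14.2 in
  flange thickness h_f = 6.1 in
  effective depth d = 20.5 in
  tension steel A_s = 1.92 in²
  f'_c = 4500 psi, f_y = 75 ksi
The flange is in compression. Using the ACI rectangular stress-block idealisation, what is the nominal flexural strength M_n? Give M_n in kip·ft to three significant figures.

Tension: T = A_s f_y = 1.92 × 75 = 144 kips.
Try a within the flange: a = T/(0.85 f'_c b_f) = 144/(0.85 × 4.5 × 52) = 0.724 in.
Since a = 0.724 ≤ h_f = 6.1 in, the stress block lies entirely in the flange; analyse as a rectangular beam of width b_f.
M_n = T(d − a/2) = 144 × (20.5 − 0.362) = 2899.9 kip·in.
M_n = 2899.9/12 = 241.66 kip·ft.

M_n ≈ 242 kip·ft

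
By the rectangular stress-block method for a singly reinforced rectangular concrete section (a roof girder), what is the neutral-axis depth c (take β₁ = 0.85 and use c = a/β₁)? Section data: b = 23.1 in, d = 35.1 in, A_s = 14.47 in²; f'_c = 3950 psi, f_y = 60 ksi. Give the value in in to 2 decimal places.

T = A_s f_y = 14.47 × 60 = 868.2 kips.
a = T/(0.85 f'_c b) = 868.2/(0.85 × 3.95 × 23.1) = 11.1942 in.
With β₁ = 0.85, c = a/β₁ = 11.1942/0.85 = 13.17 in.

c ≈ 13.17 in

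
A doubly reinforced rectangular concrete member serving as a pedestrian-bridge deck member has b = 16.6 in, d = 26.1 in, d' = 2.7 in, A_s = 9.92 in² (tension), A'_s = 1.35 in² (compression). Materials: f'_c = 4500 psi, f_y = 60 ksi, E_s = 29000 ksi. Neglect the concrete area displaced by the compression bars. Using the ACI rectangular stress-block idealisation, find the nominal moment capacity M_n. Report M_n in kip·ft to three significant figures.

Assume both steels yield.
a = (A_s − A'_s) f_y/(0.85 f'_c b) = (9.92 − 1.35) × 60/(0.85 × 4.5 × 16.6) = 8.098 in.
c = a/β₁ = 8.098/0.825 = 9.816 in; ε'_s = 0.003(c − d')/c = 0.0022 ≥ ε_y = 0.0021, so the compression steel yields.
M_n = (A_s − A'_s) f_y (d − a/2) + A'_s f_y (d − d') = 514.2 × (26.1 − 4.049) + 81 × (26.1 − 2.7) = 11338.6 + 1895.4 = 13234.0 kip·in = 13234.0/12 = 1102.83 kip·ft.

M_n ≈ 1100 kip·ft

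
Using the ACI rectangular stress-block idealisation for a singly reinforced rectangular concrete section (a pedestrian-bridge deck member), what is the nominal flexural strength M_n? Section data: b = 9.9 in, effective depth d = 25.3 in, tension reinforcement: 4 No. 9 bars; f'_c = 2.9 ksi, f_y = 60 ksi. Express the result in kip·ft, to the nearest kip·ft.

M_n ≈ 408 kip·ft

A_s = 4 × 1 = 4 in².
T = A_s f_y = 4 × 60 = 240 kips.
a = T/(0.85 f'_c b) = 240/(0.85 × 2.9 × 9.9) = 9.835 in.
M_n = T(d − a/2) = 240 × (25.3 − 4.9175) = 4891.8 kip·in = 4891.8/12 = 407.65 kip·ft.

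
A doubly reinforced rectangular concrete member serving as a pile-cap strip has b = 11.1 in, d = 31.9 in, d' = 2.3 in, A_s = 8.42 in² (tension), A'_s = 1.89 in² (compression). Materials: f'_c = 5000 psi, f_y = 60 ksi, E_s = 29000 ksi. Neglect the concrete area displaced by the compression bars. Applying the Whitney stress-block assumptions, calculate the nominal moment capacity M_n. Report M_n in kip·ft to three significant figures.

Assume both steels yield.
a = (A_s − A'_s) f_y/(0.85 f'_c b) = (8.42 − 1.89) × 60/(0.85 × 5 × 11.1) = 8.305 in.
c = a/β₁ = 8.305/0.8 = 10.381 in; ε'_s = 0.003(c − d')/c = 0.0023 ≥ ε_y = 0.0021, so the compression steel yields.
M_n = (A_s − A'_s) f_y (d − a/2) + A'_s f_y (d − d') = 391.8 × (31.9 − 4.1525) + 113.4 × (31.9 − 2.3) = 10871.5 + 3356.6 = 14228.1 kip·in = 14228.1/12 = 1185.68 kip·ft.

M_n ≈ 1190 kip·ft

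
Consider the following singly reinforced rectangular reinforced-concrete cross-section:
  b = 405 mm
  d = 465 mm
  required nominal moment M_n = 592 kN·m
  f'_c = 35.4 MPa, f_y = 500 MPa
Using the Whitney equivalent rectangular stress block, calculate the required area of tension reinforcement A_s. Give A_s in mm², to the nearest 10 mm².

A_s ≈ 2920 mm²

With M_n = 0.85 f'_c a b (d − a/2), solve the quadratic for a:
a = d − √(d² − 2M_n/(0.85 f'_c b)) = 465 − √(465² − 2 × 592×10⁶/(0.85 × 35.4 × 405)) = 119.94 mm.
A_s = 0.85 f'_c a b / f_y = 0.85 × 35.4 × 119.94 × 405 / 500 = 2923.3 mm².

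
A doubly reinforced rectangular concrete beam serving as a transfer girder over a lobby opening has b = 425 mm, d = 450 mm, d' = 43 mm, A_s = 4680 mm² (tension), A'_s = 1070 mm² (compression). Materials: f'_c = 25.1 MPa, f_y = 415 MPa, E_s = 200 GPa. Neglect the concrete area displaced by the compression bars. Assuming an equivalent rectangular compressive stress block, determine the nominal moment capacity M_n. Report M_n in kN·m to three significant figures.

Assume both tension and compression steel yield.
Net tension couple steel: A_s − A'_s = 3610 mm².
a = (A_s − A'_s) f_y / (0.85 f'_c b) = 1498150/(0.85 × 25.1 × 425) = 165.22 mm.
c = a/β₁ = 165.22/0.85 = 194.38 mm; ε'_s = 0.003(c − d')/c = 0.0023 ≥ f_y/E_s = 0.0021, so compression steel does yield.
M_n = (A_s − A'_s) f_y (d − a/2) + A'_s f_y (d − d') = [1498150 × (450 − 82.61) + 444050 × (450 − 43)] × 10⁻⁶ = 550.41 + 180.73 = 731.14 kN·m.

M_n ≈ 731 kN·m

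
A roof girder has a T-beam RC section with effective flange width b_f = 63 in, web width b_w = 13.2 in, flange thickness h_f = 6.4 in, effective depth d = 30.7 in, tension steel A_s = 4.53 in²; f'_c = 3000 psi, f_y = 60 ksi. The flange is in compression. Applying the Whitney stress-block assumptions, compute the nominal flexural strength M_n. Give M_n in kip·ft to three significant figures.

M_n ≈ 676 kip·ft

Tension: T = A_s f_y = 4.53 × 60 = 271.8 kips.
Try a within the flange: a = T/(0.85 f'_c b_f) = 271.8/(0.85 × 3 × 63) = 1.692 in.
Since a = 1.692 ≤ h_f = 6.4 in, the stress block lies entirely in the flange; analyse as a rectangular beam of width b_f.
M_n = T(d − a/2) = 271.8 × (30.7 − 0.846) = 8114.3 kip·in.
M_n = 8114.3/12 = 676.19 kip·ft.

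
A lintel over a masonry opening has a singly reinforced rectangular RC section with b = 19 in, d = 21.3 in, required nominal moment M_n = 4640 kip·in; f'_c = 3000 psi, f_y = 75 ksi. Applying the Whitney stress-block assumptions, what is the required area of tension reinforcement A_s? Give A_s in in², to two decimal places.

A_s ≈ 3.30 in²

From M_n = 0.85 f'_c a b (d − a/2):
a = d − √(d² − 2M_n/(0.85 f'_c b)) = 21.3 − √(21.3² − 2 × 4640/(0.85 × 3 × 19)) = 5.109 in.
A_s = 0.85 f'_c a b / f_y = 0.85 × 3 × 5.109 × 19 / 75 = 3.300 in².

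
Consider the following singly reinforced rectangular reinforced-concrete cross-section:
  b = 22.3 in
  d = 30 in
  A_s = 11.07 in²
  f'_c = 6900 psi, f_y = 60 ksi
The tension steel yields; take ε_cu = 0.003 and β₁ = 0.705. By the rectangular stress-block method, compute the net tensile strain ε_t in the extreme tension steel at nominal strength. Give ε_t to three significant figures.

ε_t ≈ 0.00949

a = A_s f_y/(0.85 f'_c b) = 5.078 in.
β₁ = 0.705, so c = a/β₁ = 5.078/0.705 = 7.203 in.
From the linear strain diagram with ε_cu = 0.003: ε_t = 0.003 (d − c)/c = 0.003 × (30 − 7.203)/7.203 = 0.00949.
Since ε_t ≥ 0.005, the section is tension-controlled.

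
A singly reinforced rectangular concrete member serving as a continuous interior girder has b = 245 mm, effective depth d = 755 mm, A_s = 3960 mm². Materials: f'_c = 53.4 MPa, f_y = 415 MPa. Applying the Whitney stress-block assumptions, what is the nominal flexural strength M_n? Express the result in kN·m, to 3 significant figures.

T = A_s f_y = 3960 × 415 = 1643400 N = 1643.4 kN.
From C = T: a = T/(0.85 f'_c b) = 1643400/(0.85 × 53.4 × 245) = 147.78 mm.
M_n = T(d − a/2) = 1643.4 kN × (755 − 73.89) mm = 1119.34 kN·m.

M_n ≈ 1120 kN·m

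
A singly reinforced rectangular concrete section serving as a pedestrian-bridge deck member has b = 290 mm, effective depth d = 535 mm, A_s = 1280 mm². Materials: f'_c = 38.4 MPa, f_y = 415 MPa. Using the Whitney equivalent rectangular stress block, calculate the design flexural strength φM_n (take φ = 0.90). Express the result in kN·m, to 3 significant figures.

φM_n ≈ 242 kN·m

T = A_s f_y = 1280 × 415 = 531200 N = 531.2 kN.
From C = T: a = T/(0.85 f'_c b) = 531200/(0.85 × 38.4 × 290) = 56.12 mm.
M_n = T(d − a/2) = 531.2 kN × (535 − 28.06) mm = 269.29 kN·m.
φM_n = 0.90 × 269.29 = 242.36 kN·m.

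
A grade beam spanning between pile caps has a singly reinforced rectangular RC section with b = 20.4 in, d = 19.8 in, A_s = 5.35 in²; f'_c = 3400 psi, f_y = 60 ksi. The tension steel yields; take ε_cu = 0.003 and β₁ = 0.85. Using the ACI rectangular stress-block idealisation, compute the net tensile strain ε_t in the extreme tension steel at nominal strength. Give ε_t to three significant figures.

ε_t ≈ 0.00627

a = A_s f_y/(0.85 f'_c b) = 5.445 in.
β₁ = 0.85, so c = a/β₁ = 5.445/0.85 = 6.406 in.
From the linear strain diagram with ε_cu = 0.003: ε_t = 0.003 (d − c)/c = 0.003 × (19.8 − 6.406)/6.406 = 0.00627.
Since ε_t ≥ 0.005, the section is tension-controlled.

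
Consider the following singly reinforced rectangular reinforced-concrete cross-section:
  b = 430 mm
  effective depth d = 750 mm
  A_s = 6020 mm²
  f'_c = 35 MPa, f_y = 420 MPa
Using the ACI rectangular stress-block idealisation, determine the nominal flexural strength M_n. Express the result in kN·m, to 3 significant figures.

M_n ≈ 1650 kN·m

T = A_s f_y = 6020 × 420 = 2528400 N = 2528.4 kN.
From C = T: a = T/(0.85 f'_c b) = 2528400/(0.85 × 35 × 430) = 197.65 mm.
M_n = T(d − a/2) = 2528.4 kN × (750 − 98.825) mm = 1646.43 kN·m.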